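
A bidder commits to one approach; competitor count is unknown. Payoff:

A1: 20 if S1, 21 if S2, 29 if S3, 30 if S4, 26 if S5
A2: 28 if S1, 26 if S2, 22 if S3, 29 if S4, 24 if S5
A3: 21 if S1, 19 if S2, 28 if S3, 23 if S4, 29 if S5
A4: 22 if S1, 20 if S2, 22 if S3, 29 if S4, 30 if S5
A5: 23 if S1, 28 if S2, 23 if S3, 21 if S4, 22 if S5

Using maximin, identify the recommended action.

A2

Row minima: A1=20, A2=22, A3=19, A4=20, A5=21
Best worst-case = 22 → A2.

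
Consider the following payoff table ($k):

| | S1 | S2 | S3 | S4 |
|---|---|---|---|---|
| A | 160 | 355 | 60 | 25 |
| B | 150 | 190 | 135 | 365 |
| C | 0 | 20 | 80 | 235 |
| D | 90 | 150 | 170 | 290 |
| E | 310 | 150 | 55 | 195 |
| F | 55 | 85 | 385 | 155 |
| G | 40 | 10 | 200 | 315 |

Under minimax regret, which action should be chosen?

D

Column bests: S1=310, S2=355, S3=385, S4=365.
A regrets: 150, 0, 325, 340 → max 340
B regrets: 160, 165, 250, 0 → max 250
C regrets: 310, 335, 305, 130 → max 335
D regrets: 220, 205, 215, 75 → max 220
E regrets: 0, 205, 330, 170 → max 330
F regrets: 255, 270, 0, 210 → max 270
G regrets: 270, 345, 185, 50 → max 345
Smallest max regret = 220 → D.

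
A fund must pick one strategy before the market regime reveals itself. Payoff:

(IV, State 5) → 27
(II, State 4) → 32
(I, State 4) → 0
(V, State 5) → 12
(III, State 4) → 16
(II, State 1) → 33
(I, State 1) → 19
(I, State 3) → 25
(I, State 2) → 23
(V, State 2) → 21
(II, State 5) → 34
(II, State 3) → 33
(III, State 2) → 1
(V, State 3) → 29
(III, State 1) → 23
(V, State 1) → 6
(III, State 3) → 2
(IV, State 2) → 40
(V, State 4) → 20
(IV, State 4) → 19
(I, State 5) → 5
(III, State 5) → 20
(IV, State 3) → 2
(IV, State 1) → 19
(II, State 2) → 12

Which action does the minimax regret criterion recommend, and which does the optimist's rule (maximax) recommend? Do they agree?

Column bests: State 1=33, State 2=40, State 3=33, State 4=32, State 5=34.
I regrets: 14, 17, 8, 32, 29 → max 32
II regrets: 0, 28, 0, 0, 0 → max 28
III regrets: 10, 39, 31, 16, 14 → max 39
IV regrets: 14, 0, 31, 13, 7 → max 31
V regrets: 27, 19, 4, 12, 22 → max 27
Smallest max regret = 27 → V.
Row maxima: I=25, II=34, III=23, IV=40, V=29
Best best-case = 40 → IV.

minimax regret → V; maximax → IV (disagree)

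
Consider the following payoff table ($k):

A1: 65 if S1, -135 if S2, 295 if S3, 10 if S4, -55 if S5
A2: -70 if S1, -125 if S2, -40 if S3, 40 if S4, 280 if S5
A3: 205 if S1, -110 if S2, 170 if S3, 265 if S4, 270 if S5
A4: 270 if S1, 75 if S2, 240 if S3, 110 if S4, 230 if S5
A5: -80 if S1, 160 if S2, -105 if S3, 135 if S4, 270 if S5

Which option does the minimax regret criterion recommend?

A4

Column bests: S1=270, S2=160, S3=295, S4=265, S5=280.
A1 regrets: 205, 295, 0, 255, 335 → max 335
A2 regrets: 340, 285, 335, 225, 0 → max 340
A3 regrets: 65, 270, 125, 0, 10 → max 270
A4 regrets: 0, 85, 55, 155, 50 → max 155
A5 regrets: 350, 0, 400, 130, 10 → max 400
Smallest max regret = 155 → A4.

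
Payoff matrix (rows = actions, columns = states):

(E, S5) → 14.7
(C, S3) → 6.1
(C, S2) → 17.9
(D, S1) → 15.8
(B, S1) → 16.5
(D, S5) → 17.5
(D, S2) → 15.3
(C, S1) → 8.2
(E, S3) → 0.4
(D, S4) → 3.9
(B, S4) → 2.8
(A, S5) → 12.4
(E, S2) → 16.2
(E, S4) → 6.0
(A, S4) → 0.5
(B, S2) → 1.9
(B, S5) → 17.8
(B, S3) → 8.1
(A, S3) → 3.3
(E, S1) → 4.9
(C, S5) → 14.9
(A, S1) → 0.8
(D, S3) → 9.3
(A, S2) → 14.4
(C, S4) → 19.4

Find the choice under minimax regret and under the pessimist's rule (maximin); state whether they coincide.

Column bests: S1=16.5, S2=17.9, S3=9.3, S4=19.4, S5=17.8.
A regrets: 15.7, 3.5, 6.0, 18.9, 5.4 → max 18.9
B regrets: 0.0, 16.0, 1.2, 16.6, 0.0 → max 16.6
C regrets: 8.3, 0.0, 3.2, 0.0, 2.9 → max 8.3
D regrets: 0.7, 2.6, 0.0, 15.5, 0.3 → max 15.5
E regrets: 11.6, 1.7, 8.9, 13.4, 3.1 → max 13.4
Smallest max regret = 8.3 → C.
Row minima: A=0.5, B=1.9, C=6.1, D=3.9, E=0.4
Best worst-case = 6.1 → C.

minimax regret → C; maximin → C (agree)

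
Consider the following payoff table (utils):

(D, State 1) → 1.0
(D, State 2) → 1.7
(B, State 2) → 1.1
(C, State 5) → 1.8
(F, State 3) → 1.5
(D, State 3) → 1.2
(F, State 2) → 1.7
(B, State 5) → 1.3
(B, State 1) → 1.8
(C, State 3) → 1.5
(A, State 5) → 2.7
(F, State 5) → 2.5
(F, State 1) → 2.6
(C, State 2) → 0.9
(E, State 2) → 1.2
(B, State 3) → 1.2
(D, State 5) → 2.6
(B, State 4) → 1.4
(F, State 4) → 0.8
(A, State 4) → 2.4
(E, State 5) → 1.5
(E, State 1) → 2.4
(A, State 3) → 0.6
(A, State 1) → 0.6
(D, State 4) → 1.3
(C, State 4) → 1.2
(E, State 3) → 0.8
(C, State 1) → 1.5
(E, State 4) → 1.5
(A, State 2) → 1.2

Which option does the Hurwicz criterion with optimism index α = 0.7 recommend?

D

A: 0.7·2.7 + 0.3·0.6 = 2.07
B: 0.7·1.8 + 0.3·1.1 = 1.59
C: 0.7·1.8 + 0.3·0.9 = 1.53
D: 0.7·2.6 + 0.3·1.0 = 2.12
E: 0.7·2.4 + 0.3·0.8 = 1.92
F: 0.7·2.6 + 0.3·0.8 = 2.06
Highest Hurwicz score = 2.12 → D.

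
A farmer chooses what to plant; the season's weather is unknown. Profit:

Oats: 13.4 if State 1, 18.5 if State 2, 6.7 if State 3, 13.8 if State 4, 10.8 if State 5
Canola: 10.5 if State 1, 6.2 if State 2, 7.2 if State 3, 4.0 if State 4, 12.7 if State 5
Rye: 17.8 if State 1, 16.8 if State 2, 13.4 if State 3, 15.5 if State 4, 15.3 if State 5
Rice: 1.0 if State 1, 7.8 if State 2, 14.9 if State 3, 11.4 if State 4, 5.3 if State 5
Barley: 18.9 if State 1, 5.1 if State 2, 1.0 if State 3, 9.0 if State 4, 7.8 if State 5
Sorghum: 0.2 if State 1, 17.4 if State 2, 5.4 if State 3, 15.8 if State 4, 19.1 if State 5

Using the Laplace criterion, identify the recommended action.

Rye

Row averages: Oats=12.64, Canola=8.12, Rye=15.76, Rice=8.08, Barley=8.36, Sorghum=11.58
Highest average = 15.76 → Rye.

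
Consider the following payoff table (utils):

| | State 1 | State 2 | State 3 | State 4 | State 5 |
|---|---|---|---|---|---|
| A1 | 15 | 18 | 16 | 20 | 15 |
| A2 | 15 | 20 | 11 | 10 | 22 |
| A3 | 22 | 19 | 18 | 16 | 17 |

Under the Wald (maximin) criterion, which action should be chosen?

A3

Row minima: A1=15, A2=10, A3=16
Best worst-case = 16 → A3.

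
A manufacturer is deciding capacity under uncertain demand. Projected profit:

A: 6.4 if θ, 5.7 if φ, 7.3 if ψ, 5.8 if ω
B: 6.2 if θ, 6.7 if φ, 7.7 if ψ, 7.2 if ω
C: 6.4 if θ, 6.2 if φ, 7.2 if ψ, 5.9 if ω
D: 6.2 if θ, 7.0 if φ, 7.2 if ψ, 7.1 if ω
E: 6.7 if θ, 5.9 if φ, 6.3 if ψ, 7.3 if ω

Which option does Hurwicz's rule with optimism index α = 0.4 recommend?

B

A: 0.4·7.3 + 0.6·5.7 = 6.34
B: 0.4·7.7 + 0.6·6.2 = 6.8
C: 0.4·7.2 + 0.6·5.9 = 6.42
D: 0.4·7.2 + 0.6·6.2 = 6.6
E: 0.4·7.3 + 0.6·5.9 = 6.46
Highest Hurwicz score = 6.8 → B.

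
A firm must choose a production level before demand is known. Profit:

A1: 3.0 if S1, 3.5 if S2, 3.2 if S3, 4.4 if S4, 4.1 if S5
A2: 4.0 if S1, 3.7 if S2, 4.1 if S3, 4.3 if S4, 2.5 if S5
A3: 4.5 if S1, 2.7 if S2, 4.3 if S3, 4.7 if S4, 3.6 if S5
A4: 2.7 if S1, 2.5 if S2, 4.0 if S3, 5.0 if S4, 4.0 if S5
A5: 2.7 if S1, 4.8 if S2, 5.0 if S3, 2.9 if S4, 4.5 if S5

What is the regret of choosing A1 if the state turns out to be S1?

1.5

Best payoff under S1 is 4.5.
Regret = 4.5 − 3.0 = 1.5.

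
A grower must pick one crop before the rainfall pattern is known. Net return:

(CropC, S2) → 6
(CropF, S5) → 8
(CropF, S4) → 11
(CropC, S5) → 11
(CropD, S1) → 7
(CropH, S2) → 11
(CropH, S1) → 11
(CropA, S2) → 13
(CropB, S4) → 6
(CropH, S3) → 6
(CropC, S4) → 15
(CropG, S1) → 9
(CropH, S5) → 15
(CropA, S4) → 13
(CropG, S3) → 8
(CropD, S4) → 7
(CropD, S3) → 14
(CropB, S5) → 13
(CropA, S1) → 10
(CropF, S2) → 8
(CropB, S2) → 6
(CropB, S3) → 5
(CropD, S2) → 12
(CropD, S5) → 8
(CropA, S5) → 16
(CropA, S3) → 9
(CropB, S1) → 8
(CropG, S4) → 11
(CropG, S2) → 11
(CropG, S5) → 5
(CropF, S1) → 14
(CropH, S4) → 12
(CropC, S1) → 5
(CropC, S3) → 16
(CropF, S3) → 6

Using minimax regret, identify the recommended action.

CropA

Column bests: S1=14, S2=13, S3=16, S4=15, S5=16.
CropG regrets: 5, 2, 8, 4, 11 → max 11
CropC regrets: 9, 7, 0, 0, 5 → max 9
CropA regrets: 4, 0, 7, 2, 0 → max 7
CropB regrets: 6, 7, 11, 9, 3 → max 11
CropH regrets: 3, 2, 10, 3, 1 → max 10
CropD regrets: 7, 1, 2, 8, 8 → max 8
CropF regrets: 0, 5, 10, 4, 8 → max 10
Smallest max regret = 7 → CropA.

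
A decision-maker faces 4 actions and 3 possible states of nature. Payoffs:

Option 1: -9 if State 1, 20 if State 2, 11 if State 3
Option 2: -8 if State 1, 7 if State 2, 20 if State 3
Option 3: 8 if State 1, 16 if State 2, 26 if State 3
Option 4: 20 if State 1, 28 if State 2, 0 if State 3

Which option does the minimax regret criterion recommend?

Option 3

Column bests: State 1=20, State 2=28, State 3=26.
Option 1 regrets: 29, 8, 15 → max 29
Option 2 regrets: 28, 21, 6 → max 28
Option 3 regrets: 12, 12, 0 → max 12
Option 4 regrets: 0, 0, 26 → max 26
Smallest max regret = 12 → Option 3.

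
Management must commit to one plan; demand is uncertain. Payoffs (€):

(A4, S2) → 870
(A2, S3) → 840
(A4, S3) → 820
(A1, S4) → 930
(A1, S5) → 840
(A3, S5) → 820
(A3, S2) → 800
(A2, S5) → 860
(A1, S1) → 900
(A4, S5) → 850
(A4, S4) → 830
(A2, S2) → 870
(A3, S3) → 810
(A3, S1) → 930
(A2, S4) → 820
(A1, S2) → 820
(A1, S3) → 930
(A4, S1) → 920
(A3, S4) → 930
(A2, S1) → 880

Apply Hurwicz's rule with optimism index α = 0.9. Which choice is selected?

A1

A1: 0.9·930 + 0.1·820 = 919
A2: 0.9·880 + 0.1·820 = 874
A3: 0.9·930 + 0.1·800 = 917
A4: 0.9·920 + 0.1·820 = 910
Highest Hurwicz score = 919 → A1.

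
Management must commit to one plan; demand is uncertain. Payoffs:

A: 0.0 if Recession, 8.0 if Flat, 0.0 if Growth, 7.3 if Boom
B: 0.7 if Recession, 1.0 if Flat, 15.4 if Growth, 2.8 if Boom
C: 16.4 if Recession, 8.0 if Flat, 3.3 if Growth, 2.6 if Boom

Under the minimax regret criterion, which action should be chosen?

Column bests: Recession=16.4, Flat=8.0, Growth=15.4, Boom=7.3.
A regrets: 16.4, 0.0, 15.4, 0.0 → max 16.4
B regrets: 15.7, 7.0, 0.0, 4.5 → max 15.7
C regrets: 0.0, 0.0, 12.1, 4.7 → max 12.1
Smallest max regret = 12.1 → C.

C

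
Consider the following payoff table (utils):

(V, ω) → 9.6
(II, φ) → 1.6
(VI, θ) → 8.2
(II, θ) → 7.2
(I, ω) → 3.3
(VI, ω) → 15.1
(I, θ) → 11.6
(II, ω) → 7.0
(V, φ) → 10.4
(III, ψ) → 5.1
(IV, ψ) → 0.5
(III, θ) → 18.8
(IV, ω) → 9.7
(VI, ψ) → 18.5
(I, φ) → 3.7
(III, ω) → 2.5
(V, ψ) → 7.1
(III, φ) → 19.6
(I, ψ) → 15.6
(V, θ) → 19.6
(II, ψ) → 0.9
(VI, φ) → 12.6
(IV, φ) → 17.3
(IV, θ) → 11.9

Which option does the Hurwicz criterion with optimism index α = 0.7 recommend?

I: 0.7·15.6 + 0.3·3.3 = 11.91
II: 0.7·7.2 + 0.3·0.9 = 5.31
III: 0.7·19.6 + 0.3·2.5 = 14.47
IV: 0.7·17.3 + 0.3·0.5 = 12.26
V: 0.7·19.6 + 0.3·7.1 = 15.85
VI: 0.7·18.5 + 0.3·8.2 = 15.41
Highest Hurwicz score = 15.85 → V.

V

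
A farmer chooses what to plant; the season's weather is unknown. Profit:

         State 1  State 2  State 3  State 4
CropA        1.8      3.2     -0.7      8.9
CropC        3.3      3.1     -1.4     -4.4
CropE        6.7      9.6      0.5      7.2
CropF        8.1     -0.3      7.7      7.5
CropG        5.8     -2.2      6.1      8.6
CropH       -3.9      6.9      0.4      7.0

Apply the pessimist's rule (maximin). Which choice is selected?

Row minima: CropA=-0.7, CropC=-4.4, CropE=0.5, CropF=-0.3, CropG=-2.2, CropH=-3.9
Best worst-case = 0.5 → CropE.

CropE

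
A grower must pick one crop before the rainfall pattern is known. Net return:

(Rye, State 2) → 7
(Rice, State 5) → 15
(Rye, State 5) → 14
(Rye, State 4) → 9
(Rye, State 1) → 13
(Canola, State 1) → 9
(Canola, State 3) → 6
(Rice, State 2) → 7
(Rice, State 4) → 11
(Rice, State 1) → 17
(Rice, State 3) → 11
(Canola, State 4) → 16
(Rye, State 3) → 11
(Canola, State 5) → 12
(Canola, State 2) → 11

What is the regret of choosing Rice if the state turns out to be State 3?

Best payoff under State 3 is 11.
Regret = 11 − 11 = 0.

0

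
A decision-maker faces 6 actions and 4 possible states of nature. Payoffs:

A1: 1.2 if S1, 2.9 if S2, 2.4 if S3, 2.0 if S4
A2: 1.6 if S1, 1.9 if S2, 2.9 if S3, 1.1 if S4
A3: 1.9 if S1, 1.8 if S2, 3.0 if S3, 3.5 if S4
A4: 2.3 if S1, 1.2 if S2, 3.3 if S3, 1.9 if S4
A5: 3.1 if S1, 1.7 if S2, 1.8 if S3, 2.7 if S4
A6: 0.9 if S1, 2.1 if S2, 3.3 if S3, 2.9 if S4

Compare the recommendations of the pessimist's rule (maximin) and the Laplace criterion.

maximin → A3; laplace → A3 (agree)

Row minima: A1=1.2, A2=1.1, A3=1.8, A4=1.2, A5=1.7, A6=0.9
Best worst-case = 1.8 → A3.
Row averages: A1=2.125, A2=1.875, A3=2.55, A4=2.175, A5=2.325, A6=2.3
Highest average = 2.55 → A3.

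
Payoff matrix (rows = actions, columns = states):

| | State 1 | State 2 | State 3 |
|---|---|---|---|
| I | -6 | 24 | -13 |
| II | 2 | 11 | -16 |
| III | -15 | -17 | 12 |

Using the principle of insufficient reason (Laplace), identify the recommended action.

I

Row averages: I=5/3, II=-1, III=-20/3
Highest average = 5/3 → I.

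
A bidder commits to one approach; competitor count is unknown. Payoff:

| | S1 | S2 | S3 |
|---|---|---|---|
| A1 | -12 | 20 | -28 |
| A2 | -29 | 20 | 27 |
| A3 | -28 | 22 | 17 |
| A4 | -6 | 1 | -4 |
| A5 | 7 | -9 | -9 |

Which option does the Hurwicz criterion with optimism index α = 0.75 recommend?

A1: 0.75·20 + 0.25·(-28) = 8
A2: 0.75·27 + 0.25·(-29) = 13
A3: 0.75·22 + 0.25·(-28) = 9.5
A4: 0.75·1 + 0.25·(-6) = -0.75
A5: 0.75·7 + 0.25·(-9) = 3
Highest Hurwicz score = 13 → A2.

A2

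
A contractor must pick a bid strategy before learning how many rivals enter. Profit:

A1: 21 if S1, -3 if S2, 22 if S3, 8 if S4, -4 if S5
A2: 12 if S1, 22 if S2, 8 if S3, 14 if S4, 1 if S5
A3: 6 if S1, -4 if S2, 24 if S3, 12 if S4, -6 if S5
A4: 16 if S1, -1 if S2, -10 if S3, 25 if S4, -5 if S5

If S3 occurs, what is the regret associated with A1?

2

Best payoff under S3 is 24.
Regret = 24 − 22 = 2.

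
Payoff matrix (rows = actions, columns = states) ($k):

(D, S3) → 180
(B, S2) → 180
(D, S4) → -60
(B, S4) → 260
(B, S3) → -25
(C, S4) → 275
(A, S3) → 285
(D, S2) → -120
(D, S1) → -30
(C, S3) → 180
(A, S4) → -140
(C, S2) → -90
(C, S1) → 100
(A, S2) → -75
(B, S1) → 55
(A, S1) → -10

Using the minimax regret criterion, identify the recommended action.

C

Column bests: S1=100, S2=180, S3=285, S4=275.
A regrets: 110, 255, 0, 415 → max 415
B regrets: 45, 0, 310, 15 → max 310
C regrets: 0, 270, 105, 0 → max 270
D regrets: 130, 300, 105, 335 → max 335
Smallest max regret = 270 → C.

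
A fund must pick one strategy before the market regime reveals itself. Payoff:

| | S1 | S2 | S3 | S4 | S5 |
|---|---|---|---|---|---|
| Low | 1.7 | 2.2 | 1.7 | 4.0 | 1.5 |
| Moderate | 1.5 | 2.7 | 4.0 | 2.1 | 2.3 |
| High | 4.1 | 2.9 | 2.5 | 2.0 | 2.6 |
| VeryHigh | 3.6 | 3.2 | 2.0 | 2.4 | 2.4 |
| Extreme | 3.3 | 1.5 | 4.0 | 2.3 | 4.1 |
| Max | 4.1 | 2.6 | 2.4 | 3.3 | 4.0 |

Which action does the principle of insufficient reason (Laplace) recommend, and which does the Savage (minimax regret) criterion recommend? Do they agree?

laplace → Max; minimax regret → Max (agree)

Row averages: Low=2.22, Moderate=2.52, High=2.82, VeryHigh=2.72, Extreme=3.04, Max=3.28
Highest average = 3.28 → Max.
Column bests: S1=4.1, S2=3.2, S3=4.0, S4=4.0, S5=4.1.
Low regrets: 2.4, 1.0, 2.3, 0.0, 2.6 → max 2.6
Moderate regrets: 2.6, 0.5, 0.0, 1.9, 1.8 → max 2.6
High regrets: 0.0, 0.3, 1.5, 2.0, 1.5 → max 2.0
VeryHigh regrets: 0.5, 0.0, 2.0, 1.6, 1.7 → max 2.0
Extreme regrets: 0.8, 1.7, 0.0, 1.7, 0.0 → max 1.7
Max regrets: 0.0, 0.6, 1.6, 0.7, 0.1 → max 1.6
Smallest max regret = 1.6 → Max.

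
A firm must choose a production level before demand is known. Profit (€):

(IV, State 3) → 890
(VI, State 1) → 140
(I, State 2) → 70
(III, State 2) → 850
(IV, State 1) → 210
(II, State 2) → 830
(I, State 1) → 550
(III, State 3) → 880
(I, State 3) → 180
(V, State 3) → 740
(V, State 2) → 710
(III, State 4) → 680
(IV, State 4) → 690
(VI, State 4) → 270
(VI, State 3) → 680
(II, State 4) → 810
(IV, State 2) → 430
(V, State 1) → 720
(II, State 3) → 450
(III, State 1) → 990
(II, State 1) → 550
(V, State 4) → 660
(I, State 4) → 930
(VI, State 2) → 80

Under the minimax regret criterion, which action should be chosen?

III

Column bests: State 1=990, State 2=850, State 3=890, State 4=930.
I regrets: 440, 780, 710, 0 → max 780
II regrets: 440, 20, 440, 120 → max 440
III regrets: 0, 0, 10, 250 → max 250
IV regrets: 780, 420, 0, 240 → max 780
V regrets: 270, 140, 150, 270 → max 270
VI regrets: 850, 770, 210, 660 → max 850
Smallest max regret = 250 → III.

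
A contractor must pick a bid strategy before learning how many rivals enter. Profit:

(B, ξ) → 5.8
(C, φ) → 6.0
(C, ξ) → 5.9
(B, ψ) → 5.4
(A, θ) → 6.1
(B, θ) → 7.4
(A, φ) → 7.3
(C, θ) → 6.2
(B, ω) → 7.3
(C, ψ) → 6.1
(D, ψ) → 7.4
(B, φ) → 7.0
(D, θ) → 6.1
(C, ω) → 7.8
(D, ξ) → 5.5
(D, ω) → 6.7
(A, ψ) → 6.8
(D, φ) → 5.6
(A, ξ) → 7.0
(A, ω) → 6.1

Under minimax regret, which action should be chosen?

C

Column bests: θ=7.4, φ=7.3, ψ=7.4, ω=7.8, ξ=7.0.
A regrets: 1.3, 0.0, 0.6, 1.7, 0.0 → max 1.7
B regrets: 0.0, 0.3, 2.0, 0.5, 1.2 → max 2.0
C regrets: 1.2, 1.3, 1.3, 0.0, 1.1 → max 1.3
D regrets: 1.3, 1.7, 0.0, 1.1, 1.5 → max 1.7
Smallest max regret = 1.3 → C.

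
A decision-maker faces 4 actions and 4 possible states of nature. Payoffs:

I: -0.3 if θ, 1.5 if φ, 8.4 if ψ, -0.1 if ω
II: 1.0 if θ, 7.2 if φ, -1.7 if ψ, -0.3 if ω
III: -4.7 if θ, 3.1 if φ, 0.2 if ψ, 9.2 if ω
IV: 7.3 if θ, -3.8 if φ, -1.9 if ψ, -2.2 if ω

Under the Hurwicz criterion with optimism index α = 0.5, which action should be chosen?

I: 0.5·8.4 + 0.5·(-0.3) = 4.05
II: 0.5·7.2 + 0.5·(-1.7) = 2.75
III: 0.5·9.2 + 0.5·(-4.7) = 2.25
IV: 0.5·7.3 + 0.5·(-3.8) = 1.75
Highest Hurwicz score = 4.05 → I.

I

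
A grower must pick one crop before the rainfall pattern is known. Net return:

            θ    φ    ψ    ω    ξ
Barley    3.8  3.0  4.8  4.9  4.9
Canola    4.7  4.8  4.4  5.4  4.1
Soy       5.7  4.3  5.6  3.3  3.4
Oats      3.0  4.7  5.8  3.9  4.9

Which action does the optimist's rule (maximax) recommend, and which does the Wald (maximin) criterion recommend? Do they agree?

maximax → Oats; maximin → Canola (disagree)

Row maxima: Barley=4.9, Canola=5.4, Soy=5.7, Oats=5.8
Best best-case = 5.8 → Oats.
Row minima: Barley=3.0, Canola=4.1, Soy=3.3, Oats=3.0
Best worst-case = 4.1 → Canola.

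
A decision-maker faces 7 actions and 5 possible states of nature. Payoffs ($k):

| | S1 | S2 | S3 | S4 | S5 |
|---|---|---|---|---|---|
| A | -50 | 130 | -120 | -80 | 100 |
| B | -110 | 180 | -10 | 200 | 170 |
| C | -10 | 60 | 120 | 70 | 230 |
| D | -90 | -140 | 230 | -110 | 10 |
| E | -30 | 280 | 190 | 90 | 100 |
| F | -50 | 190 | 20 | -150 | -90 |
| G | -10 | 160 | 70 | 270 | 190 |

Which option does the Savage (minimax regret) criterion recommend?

G

Column bests: S1=-10, S2=280, S3=230, S4=270, S5=230.
A regrets: 40, 150, 350, 350, 130 → max 350
B regrets: 100, 100, 240, 70, 60 → max 240
C regrets: 0, 220, 110, 200, 0 → max 220
D regrets: 80, 420, 0, 380, 220 → max 420
E regrets: 20, 0, 40, 180, 130 → max 180
F regrets: 40, 90, 210, 420, 320 → max 420
G regrets: 0, 120, 160, 0, 40 → max 160
Smallest max regret = 160 → G.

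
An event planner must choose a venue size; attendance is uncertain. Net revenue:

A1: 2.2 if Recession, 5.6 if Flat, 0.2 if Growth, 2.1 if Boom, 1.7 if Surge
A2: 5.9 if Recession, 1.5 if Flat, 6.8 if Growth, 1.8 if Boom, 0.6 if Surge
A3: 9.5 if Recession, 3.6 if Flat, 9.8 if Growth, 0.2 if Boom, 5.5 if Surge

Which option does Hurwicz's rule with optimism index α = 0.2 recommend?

A1: 0.2·5.6 + 0.8·0.2 = 1.28
A2: 0.2·6.8 + 0.8·0.6 = 1.84
A3: 0.2·9.8 + 0.8·0.2 = 2.12
Highest Hurwicz score = 2.12 → A3.

A3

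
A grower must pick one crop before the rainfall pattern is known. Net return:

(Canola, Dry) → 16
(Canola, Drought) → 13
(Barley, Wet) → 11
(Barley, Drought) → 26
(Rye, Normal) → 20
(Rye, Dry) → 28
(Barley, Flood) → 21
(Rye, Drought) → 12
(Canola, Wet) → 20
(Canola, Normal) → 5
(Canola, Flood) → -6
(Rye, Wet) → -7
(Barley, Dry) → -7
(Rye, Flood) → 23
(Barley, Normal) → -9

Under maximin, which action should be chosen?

Row minima: Canola=-6, Barley=-9, Rye=-7
Best worst-case = -6 → Canola.

Canola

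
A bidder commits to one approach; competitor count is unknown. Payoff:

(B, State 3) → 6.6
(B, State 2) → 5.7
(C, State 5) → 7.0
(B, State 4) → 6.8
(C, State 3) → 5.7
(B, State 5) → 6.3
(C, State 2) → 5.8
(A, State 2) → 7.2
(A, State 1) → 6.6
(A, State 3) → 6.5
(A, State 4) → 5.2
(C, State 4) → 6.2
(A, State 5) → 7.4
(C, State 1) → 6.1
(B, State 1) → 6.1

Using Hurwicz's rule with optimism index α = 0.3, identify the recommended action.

A: 0.3·7.4 + 0.7·5.2 = 5.86
B: 0.3·6.8 + 0.7·5.7 = 6.03
C: 0.3·7.0 + 0.7·5.7 = 6.09
Highest Hurwicz score = 6.09 → C.

C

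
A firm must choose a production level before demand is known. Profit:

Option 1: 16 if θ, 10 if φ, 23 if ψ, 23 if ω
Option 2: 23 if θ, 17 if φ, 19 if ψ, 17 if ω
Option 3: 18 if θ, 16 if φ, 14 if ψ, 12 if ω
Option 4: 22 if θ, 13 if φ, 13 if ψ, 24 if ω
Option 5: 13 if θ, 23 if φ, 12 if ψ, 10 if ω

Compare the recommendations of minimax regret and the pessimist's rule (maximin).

minimax regret → Option 2; maximin → Option 2 (agree)

Column bests: θ=23, φ=23, ψ=23, ω=24.
Option 1 regrets: 7, 13, 0, 1 → max 13
Option 2 regrets: 0, 6, 4, 7 → max 7
Option 3 regrets: 5, 7, 9, 12 → max 12
Option 4 regrets: 1, 10, 10, 0 → max 10
Option 5 regrets: 10, 0, 11, 14 → max 14
Smallest max regret = 7 → Option 2.
Row minima: Option 1=10, Option 2=17, Option 3=12, Option 4=13, Option 5=10
Best worst-case = 17 → Option 2.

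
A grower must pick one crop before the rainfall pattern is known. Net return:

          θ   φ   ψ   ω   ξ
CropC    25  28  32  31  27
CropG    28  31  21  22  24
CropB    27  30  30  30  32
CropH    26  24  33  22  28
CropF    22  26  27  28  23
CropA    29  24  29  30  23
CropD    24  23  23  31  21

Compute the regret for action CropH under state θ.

3

Best payoff under θ is 29.
Regret = 29 − 26 = 3.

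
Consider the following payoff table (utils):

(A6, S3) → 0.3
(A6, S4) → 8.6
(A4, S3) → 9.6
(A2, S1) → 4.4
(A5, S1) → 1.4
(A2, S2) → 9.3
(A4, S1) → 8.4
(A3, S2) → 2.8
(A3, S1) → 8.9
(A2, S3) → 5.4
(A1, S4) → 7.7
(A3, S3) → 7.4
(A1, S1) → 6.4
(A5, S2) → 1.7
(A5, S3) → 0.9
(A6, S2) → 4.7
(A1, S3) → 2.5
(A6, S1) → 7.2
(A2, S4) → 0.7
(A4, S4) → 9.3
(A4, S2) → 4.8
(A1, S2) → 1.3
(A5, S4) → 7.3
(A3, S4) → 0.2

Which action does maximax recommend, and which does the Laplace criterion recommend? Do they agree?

maximax → A4; laplace → A4 (agree)

Row maxima: A1=7.7, A2=9.3, A3=8.9, A4=9.6, A5=7.3, A6=8.6
Best best-case = 9.6 → A4.
Row averages: A1=4.475, A2=4.95, A3=4.825, A4=8.025, A5=2.825, A6=5.2
Highest average = 8.025 → A4.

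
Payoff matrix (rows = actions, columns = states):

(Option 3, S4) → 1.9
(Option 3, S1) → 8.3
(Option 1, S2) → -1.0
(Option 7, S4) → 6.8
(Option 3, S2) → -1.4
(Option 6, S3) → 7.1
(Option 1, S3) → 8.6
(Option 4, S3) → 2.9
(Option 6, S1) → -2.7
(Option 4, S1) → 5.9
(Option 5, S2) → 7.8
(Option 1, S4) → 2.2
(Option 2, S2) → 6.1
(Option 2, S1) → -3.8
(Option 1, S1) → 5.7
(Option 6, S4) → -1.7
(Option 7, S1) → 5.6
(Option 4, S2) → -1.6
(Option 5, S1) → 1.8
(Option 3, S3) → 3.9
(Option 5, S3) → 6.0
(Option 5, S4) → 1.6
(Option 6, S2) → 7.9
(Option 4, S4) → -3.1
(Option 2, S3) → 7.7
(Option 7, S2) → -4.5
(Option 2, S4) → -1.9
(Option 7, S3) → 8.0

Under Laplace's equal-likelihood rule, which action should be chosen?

Option 5

Row averages: Option 1=3.875, Option 2=2.025, Option 3=3.175, Option 4=1.025, Option 5=4.3, Option 6=2.65, Option 7=3.975
Highest average = 4.3 → Option 5.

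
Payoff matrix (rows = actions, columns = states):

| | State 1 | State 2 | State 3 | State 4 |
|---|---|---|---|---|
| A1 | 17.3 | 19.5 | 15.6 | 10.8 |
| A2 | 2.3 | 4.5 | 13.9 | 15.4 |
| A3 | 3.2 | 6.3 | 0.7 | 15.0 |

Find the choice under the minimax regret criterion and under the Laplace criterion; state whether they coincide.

Column bests: State 1=17.3, State 2=19.5, State 3=15.6, State 4=15.4.
A1 regrets: 0.0, 0.0, 0.0, 4.6 → max 4.6
A2 regrets: 15.0, 15.0, 1.7, 0.0 → max 15.0
A3 regrets: 14.1, 13.2, 14.9, 0.4 → max 14.9
Smallest max regret = 4.6 → A1.
Row averages: A1=15.8, A2=9.025, A3=6.3
Highest average = 15.8 → A1.

minimax regret → A1; laplace → A1 (agree)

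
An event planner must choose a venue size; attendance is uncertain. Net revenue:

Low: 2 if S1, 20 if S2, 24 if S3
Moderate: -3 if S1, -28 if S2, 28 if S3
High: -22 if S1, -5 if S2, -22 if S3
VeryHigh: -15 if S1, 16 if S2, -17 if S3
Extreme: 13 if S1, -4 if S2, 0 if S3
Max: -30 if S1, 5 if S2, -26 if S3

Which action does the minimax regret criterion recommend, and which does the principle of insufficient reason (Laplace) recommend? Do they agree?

Column bests: S1=13, S2=20, S3=28.
Low regrets: 11, 0, 4 → max 11
Moderate regrets: 16, 48, 0 → max 48
High regrets: 35, 25, 50 → max 50
VeryHigh regrets: 28, 4, 45 → max 45
Extreme regrets: 0, 24, 28 → max 28
Max regrets: 43, 15, 54 → max 54
Smallest max regret = 11 → Low.
Row averages: Low=46/3, Moderate=-1, High=-49/3, VeryHigh=-16/3, Extreme=3, Max=-17
Highest average = 46/3 → Low.

minimax regret → Low; laplace → Low (agree)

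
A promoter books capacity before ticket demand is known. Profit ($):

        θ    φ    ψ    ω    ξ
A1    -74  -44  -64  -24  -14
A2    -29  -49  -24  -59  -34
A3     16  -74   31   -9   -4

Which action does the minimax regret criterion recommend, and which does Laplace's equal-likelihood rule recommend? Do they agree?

Column bests: θ=16, φ=-44, ψ=31, ω=-9, ξ=-4.
A1 regrets: 90, 0, 95, 15, 10 → max 95
A2 regrets: 45, 5, 55, 50, 30 → max 55
A3 regrets: 0, 30, 0, 0, 0 → max 30
Smallest max regret = 30 → A3.
Row averages: A1=-44, A2=-39, A3=-8
Highest average = -8 → A3.

minimax regret → A3; laplace → A3 (agree)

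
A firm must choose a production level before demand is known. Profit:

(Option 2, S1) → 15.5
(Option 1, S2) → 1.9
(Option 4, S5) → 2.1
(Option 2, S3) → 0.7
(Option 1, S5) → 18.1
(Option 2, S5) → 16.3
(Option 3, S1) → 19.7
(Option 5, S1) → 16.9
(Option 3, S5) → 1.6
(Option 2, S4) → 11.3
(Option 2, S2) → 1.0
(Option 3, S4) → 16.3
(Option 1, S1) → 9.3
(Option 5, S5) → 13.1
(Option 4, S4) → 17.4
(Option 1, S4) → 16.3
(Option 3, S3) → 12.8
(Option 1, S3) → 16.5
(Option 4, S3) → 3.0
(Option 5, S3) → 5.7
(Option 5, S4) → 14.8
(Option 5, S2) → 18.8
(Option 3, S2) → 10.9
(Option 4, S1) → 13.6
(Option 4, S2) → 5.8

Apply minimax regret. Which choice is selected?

Option 5

Column bests: S1=19.7, S2=18.8, S3=16.5, S4=17.4, S5=18.1.
Option 1 regrets: 10.4, 16.9, 0.0, 1.1, 0.0 → max 16.9
Option 2 regrets: 4.2, 17.8, 15.8, 6.1, 1.8 → max 17.8
Option 3 regrets: 0.0, 7.9, 3.7, 1.1, 16.5 → max 16.5
Option 4 regrets: 6.1, 13.0, 13.5, 0.0, 16.0 → max 16.0
Option 5 regrets: 2.8, 0.0, 10.8, 2.6, 5.0 → max 10.8
Smallest max regret = 10.8 → Option 5.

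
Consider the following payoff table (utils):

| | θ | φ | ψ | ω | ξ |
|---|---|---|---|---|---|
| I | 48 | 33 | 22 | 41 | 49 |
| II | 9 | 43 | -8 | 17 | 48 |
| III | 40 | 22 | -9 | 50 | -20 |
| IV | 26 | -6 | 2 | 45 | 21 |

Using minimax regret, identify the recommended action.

I

Column bests: θ=48, φ=43, ψ=22, ω=50, ξ=49.
I regrets: 0, 10, 0, 9, 0 → max 10
II regrets: 39, 0, 30, 33, 1 → max 39
III regrets: 8, 21, 31, 0, 69 → max 69
IV regrets: 22, 49, 20, 5, 28 → max 49
Smallest max regret = 10 → I.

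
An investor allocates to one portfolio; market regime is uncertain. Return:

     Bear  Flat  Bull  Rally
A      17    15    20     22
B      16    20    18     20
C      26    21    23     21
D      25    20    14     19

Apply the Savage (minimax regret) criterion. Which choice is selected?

Column bests: Bear=26, Flat=21, Bull=23, Rally=22.
A regrets: 9, 6, 3, 0 → max 9
B regrets: 10, 1, 5, 2 → max 10
C regrets: 0, 0, 0, 1 → max 1
D regrets: 1, 1, 9, 3 → max 9
Smallest max regret = 1 → C.

C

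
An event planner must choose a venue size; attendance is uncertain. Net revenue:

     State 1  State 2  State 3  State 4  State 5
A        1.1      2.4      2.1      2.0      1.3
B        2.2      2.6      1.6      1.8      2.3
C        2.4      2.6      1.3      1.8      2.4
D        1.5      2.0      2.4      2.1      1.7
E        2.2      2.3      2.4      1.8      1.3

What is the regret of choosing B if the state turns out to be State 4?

Best payoff under State 4 is 2.1.
Regret = 2.1 − 1.8 = 0.3.

0.3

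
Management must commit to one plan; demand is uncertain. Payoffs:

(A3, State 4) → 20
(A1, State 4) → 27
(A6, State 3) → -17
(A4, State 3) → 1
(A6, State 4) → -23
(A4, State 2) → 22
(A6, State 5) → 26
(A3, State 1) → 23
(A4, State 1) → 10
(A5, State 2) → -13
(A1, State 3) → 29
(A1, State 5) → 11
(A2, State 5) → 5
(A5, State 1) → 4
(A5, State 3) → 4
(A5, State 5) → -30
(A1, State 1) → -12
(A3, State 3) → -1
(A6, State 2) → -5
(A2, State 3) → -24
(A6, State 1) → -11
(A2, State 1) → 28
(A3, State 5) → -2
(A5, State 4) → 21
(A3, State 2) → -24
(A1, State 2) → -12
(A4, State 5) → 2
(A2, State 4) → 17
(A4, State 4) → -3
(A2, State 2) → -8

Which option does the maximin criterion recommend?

A4

Row minima: A1=-12, A2=-24, A3=-24, A4=-3, A5=-30, A6=-23
Best worst-case = -3 → A4.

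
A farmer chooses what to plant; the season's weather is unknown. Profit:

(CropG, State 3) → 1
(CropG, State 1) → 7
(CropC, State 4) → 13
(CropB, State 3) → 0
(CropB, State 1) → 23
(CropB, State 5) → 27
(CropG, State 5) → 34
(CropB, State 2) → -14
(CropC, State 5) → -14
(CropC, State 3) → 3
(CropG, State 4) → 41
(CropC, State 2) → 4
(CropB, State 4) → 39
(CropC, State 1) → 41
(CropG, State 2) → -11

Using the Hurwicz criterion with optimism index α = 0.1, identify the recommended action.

CropG: 0.1·41 + 0.9·(-11) = -5.8
CropC: 0.1·41 + 0.9·(-14) = -8.5
CropB: 0.1·39 + 0.9·(-14) = -8.7
Highest Hurwicz score = -5.8 → CropG.

CropG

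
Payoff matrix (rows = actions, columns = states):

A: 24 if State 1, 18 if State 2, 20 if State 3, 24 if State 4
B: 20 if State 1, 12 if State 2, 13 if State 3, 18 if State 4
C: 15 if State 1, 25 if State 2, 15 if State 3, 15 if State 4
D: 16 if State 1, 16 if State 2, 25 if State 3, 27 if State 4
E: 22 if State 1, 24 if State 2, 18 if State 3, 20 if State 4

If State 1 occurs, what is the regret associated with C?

9

Best payoff under State 1 is 24.
Regret = 24 − 15 = 9.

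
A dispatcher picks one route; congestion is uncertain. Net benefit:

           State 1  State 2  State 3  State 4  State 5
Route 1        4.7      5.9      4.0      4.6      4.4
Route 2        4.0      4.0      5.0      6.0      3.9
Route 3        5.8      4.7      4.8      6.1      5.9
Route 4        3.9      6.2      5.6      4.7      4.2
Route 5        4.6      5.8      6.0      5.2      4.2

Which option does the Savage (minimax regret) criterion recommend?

Column bests: State 1=5.8, State 2=6.2, State 3=6.0, State 4=6.1, State 5=5.9.
Route 1 regrets: 1.1, 0.3, 2.0, 1.5, 1.5 → max 2.0
Route 2 regrets: 1.8, 2.2, 1.0, 0.1, 2.0 → max 2.2
Route 3 regrets: 0.0, 1.5, 1.2, 0.0, 0.0 → max 1.5
Route 4 regrets: 1.9, 0.0, 0.4, 1.4, 1.7 → max 1.9
Route 5 regrets: 1.2, 0.4, 0.0, 0.9, 1.7 → max 1.7
Smallest max regret = 1.5 → Route 3.

Route 3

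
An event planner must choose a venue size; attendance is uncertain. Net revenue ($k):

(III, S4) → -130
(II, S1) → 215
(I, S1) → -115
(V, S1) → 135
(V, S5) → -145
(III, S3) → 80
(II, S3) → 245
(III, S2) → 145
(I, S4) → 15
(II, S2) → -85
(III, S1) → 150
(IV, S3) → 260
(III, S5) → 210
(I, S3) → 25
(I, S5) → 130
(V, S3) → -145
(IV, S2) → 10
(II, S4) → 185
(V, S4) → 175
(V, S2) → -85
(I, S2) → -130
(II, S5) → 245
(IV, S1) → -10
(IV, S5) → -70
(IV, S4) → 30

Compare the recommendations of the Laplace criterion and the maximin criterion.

Row averages: I=-15, II=161, III=91, IV=44, V=-13
Highest average = 161 → II.
Row minima: I=-130, II=-85, III=-130, IV=-70, V=-145
Best worst-case = -70 → IV.

laplace → II; maximin → IV (disagree)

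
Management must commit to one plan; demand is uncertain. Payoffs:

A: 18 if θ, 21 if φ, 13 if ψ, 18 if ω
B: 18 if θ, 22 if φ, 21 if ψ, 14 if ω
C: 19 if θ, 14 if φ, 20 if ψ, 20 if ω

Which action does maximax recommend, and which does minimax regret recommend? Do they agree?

Row maxima: A=21, B=22, C=20
Best best-case = 22 → B.
Column bests: θ=19, φ=22, ψ=21, ω=20.
A regrets: 1, 1, 8, 2 → max 8
B regrets: 1, 0, 0, 6 → max 6
C regrets: 0, 8, 1, 0 → max 8
Smallest max regret = 6 → B.

maximax → B; minimax regret → B (agree)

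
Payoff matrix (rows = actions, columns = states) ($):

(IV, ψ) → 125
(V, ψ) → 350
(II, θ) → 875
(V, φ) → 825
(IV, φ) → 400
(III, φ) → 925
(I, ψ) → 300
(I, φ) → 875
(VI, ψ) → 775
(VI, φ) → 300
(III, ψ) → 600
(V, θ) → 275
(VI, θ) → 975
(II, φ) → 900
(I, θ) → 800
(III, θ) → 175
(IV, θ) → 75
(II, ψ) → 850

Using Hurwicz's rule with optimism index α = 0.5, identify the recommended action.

II

I: 0.5·875 + 0.5·300 = 587.5
II: 0.5·900 + 0.5·850 = 875
III: 0.5·925 + 0.5·175 = 550
IV: 0.5·400 + 0.5·75 = 237.5
V: 0.5·825 + 0.5·275 = 550
VI: 0.5·975 + 0.5·300 = 637.5
Highest Hurwicz score = 875 → II.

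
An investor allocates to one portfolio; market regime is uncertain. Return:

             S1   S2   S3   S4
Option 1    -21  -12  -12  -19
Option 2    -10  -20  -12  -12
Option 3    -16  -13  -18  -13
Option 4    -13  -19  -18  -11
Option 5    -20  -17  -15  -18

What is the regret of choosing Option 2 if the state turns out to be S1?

0

Best payoff under S1 is -10.
Regret = -10 − (-10) = 0.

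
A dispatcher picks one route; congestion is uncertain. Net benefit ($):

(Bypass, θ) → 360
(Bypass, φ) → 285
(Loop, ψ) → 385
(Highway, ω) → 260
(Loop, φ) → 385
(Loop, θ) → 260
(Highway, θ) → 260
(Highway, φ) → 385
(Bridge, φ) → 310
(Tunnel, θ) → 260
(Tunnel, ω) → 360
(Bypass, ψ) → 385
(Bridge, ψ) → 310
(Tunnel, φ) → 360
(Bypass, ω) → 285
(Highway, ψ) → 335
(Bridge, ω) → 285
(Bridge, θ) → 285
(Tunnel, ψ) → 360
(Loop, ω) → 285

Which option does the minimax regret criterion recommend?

Column bests: θ=360, φ=385, ψ=385, ω=360.
Highway regrets: 100, 0, 50, 100 → max 100
Bridge regrets: 75, 75, 75, 75 → max 75
Tunnel regrets: 100, 25, 25, 0 → max 100
Bypass regrets: 0, 100, 0, 75 → max 100
Loop regrets: 100, 0, 0, 75 → max 100
Smallest max regret = 75 → Bridge.

Bridge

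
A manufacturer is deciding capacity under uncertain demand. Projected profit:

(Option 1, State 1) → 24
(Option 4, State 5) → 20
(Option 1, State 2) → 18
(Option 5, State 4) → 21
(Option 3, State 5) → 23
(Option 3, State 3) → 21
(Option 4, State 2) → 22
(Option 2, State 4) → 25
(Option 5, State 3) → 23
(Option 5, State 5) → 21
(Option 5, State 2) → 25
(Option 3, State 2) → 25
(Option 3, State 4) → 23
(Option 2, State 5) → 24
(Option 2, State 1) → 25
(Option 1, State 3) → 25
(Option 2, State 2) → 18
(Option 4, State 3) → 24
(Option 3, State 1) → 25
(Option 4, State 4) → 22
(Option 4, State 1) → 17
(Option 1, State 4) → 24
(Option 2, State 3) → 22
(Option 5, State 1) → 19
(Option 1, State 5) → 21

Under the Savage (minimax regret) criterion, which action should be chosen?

Option 3

Column bests: State 1=25, State 2=25, State 3=25, State 4=25, State 5=24.
Option 1 regrets: 1, 7, 0, 1, 3 → max 7
Option 2 regrets: 0, 7, 3, 0, 0 → max 7
Option 3 regrets: 0, 0, 4, 2, 1 → max 4
Option 4 regrets: 8, 3, 1, 3, 4 → max 8
Option 5 regrets: 6, 0, 2, 4, 3 → max 6
Smallest max regret = 4 → Option 3.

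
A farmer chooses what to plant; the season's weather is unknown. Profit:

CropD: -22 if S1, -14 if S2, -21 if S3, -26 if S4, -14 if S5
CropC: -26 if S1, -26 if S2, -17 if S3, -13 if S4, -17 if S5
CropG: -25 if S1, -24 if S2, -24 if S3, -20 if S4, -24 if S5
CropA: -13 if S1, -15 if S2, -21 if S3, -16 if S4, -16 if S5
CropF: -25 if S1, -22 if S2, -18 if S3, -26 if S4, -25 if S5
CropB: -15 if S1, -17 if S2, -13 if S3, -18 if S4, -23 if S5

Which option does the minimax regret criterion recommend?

Column bests: S1=-13, S2=-14, S3=-13, S4=-13, S5=-14.
CropD regrets: 9, 0, 8, 13, 0 → max 13
CropC regrets: 13, 12, 4, 0, 3 → max 13
CropG regrets: 12, 10, 11, 7, 10 → max 12
CropA regrets: 0, 1, 8, 3, 2 → max 8
CropF regrets: 12, 8, 5, 13, 11 → max 13
CropB regrets: 2, 3, 0, 5, 9 → max 9
Smallest max regret = 8 → CropA.

CropA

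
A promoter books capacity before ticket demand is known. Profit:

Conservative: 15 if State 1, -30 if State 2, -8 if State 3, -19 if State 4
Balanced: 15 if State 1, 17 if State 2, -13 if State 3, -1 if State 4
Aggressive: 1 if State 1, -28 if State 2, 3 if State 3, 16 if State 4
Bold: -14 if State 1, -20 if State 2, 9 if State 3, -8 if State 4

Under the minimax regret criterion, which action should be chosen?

Balanced

Column bests: State 1=15, State 2=17, State 3=9, State 4=16.
Conservative regrets: 0, 47, 17, 35 → max 47
Balanced regrets: 0, 0, 22, 17 → max 22
Aggressive regrets: 14, 45, 6, 0 → max 45
Bold regrets: 29, 37, 0, 24 → max 37
Smallest max regret = 22 → Balanced.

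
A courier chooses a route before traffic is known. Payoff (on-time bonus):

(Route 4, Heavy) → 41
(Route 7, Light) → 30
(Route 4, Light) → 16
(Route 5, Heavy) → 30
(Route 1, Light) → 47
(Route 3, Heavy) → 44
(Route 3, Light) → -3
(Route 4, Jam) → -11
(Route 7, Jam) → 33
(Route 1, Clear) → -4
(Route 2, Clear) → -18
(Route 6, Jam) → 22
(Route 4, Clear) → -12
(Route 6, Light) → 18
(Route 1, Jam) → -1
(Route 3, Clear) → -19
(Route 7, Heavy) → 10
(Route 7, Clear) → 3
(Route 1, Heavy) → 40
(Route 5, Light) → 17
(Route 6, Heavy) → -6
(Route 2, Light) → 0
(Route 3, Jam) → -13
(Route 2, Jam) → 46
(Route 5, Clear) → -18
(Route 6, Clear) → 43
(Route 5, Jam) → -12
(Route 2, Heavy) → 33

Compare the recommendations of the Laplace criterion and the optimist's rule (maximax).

laplace → Route 1; maximax → Route 1 (agree)

Row averages: Route 1=20.5, Route 2=15.25, Route 3=2.25, Route 4=8.5, Route 5=4.25, Route 6=19.25, Route 7=19
Highest average = 20.5 → Route 1.
Row maxima: Route 1=47, Route 2=46, Route 3=44, Route 4=41, Route 5=30, Route 6=43, Route 7=33
Best best-case = 47 → Route 1.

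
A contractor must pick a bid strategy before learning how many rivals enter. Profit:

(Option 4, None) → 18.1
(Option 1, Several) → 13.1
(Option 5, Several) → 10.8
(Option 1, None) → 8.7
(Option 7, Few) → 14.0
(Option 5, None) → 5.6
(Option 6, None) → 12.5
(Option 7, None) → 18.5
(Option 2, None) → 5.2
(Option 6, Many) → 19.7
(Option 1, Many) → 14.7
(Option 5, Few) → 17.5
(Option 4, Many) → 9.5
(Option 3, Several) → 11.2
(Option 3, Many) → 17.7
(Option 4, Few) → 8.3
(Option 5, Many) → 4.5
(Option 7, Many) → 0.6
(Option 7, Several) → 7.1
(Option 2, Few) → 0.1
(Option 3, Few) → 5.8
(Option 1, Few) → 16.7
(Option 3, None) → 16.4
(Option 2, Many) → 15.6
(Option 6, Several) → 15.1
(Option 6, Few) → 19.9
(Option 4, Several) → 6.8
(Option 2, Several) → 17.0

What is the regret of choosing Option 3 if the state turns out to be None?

2.1

Best payoff under None is 18.5.
Regret = 18.5 − 16.4 = 2.1.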